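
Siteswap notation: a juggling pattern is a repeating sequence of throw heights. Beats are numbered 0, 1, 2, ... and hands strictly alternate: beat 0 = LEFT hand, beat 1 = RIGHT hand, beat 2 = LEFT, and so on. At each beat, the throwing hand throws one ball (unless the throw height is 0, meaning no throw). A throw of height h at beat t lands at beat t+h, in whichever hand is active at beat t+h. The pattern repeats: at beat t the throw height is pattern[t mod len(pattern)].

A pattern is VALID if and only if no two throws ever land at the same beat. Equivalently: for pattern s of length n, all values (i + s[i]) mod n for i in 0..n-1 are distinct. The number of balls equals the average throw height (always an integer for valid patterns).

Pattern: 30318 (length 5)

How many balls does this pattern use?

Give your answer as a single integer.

Answer: 3

Derivation:
Pattern = [3, 0, 3, 1, 8], length n = 5
  position 0: throw height = 3, running sum = 3
  position 1: throw height = 0, running sum = 3
  position 2: throw height = 3, running sum = 6
  position 3: throw height = 1, running sum = 7
  position 4: throw height = 8, running sum = 15
Total sum = 15; balls = sum / n = 15 / 5 = 3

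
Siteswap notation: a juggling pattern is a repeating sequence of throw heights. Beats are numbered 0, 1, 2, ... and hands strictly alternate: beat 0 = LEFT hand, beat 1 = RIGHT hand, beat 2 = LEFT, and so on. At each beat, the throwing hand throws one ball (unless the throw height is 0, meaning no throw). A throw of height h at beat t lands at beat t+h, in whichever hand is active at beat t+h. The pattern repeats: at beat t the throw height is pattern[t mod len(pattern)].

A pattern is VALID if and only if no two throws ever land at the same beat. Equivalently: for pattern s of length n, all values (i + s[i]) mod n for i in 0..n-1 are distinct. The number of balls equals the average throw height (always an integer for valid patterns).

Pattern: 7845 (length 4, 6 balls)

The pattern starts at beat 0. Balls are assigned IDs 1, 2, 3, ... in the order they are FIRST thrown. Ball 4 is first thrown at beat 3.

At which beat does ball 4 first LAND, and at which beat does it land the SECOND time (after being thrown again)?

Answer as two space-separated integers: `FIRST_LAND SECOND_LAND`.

Answer: 8 15

Derivation:
Beat 0 (L): throw ball1 h=7 -> lands@7:R; in-air after throw: [b1@7:R]
Beat 1 (R): throw ball2 h=8 -> lands@9:R; in-air after throw: [b1@7:R b2@9:R]
Beat 2 (L): throw ball3 h=4 -> lands@6:L; in-air after throw: [b3@6:L b1@7:R b2@9:R]
Beat 3 (R): throw ball4 h=5 -> lands@8:L; in-air after throw: [b3@6:L b1@7:R b4@8:L b2@9:R]
Beat 4 (L): throw ball5 h=7 -> lands@11:R; in-air after throw: [b3@6:L b1@7:R b4@8:L b2@9:R b5@11:R]
Beat 5 (R): throw ball6 h=8 -> lands@13:R; in-air after throw: [b3@6:L b1@7:R b4@8:L b2@9:R b5@11:R b6@13:R]
Beat 6 (L): throw ball3 h=4 -> lands@10:L; in-air after throw: [b1@7:R b4@8:L b2@9:R b3@10:L b5@11:R b6@13:R]
Beat 7 (R): throw ball1 h=5 -> lands@12:L; in-air after throw: [b4@8:L b2@9:R b3@10:L b5@11:R b1@12:L b6@13:R]
Beat 8 (L): throw ball4 h=7 -> lands@15:R; in-air after throw: [b2@9:R b3@10:L b5@11:R b1@12:L b6@13:R b4@15:R]
Beat 9 (R): throw ball2 h=8 -> lands@17:R; in-air after throw: [b3@10:L b5@11:R b1@12:L b6@13:R b4@15:R b2@17:R]
Beat 10 (L): throw ball3 h=4 -> lands@14:L; in-air after throw: [b5@11:R b1@12:L b6@13:R b3@14:L b4@15:R b2@17:R]
Beat 11 (R): throw ball5 h=5 -> lands@16:L; in-air after throw: [b1@12:L b6@13:R b3@14:L b4@15:R b5@16:L b2@17:R]
Beat 12 (L): throw ball1 h=7 -> lands@19:R; in-air after throw: [b6@13:R b3@14:L b4@15:R b5@16:L b2@17:R b1@19:R]
Beat 13 (R): throw ball6 h=8 -> lands@21:R; in-air after throw: [b3@14:L b4@15:R b5@16:L b2@17:R b1@19:R b6@21:R]
Beat 14 (L): throw ball3 h=4 -> lands@18:L; in-air after throw: [b4@15:R b5@16:L b2@17:R b3@18:L b1@19:R b6@21:R]
Beat 15 (R): throw ball4 h=5 -> lands@20:L; in-air after throw: [b5@16:L b2@17:R b3@18:L b1@19:R b4@20:L b6@21:R]
Ball 4: thrown@3 h=5 -> first land @8; rethrown@8 h=7 -> second land @15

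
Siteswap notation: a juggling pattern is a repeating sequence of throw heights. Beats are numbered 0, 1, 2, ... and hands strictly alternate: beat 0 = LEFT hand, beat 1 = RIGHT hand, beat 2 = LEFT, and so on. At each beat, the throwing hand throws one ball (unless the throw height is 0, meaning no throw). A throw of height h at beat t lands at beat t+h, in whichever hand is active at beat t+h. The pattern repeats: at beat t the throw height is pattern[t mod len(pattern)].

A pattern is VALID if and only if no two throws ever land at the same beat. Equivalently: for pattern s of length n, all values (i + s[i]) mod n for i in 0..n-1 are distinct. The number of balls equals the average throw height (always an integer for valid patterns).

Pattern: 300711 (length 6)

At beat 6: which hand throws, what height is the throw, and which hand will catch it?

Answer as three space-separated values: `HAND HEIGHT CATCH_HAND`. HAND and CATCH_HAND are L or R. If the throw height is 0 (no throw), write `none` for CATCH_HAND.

Answer: L 3 R

Derivation:
Beat 6: 6 mod 2 = 0, so hand = L
Throw height = pattern[6 mod 6] = pattern[0] = 3
Lands at beat 6+3=9, 9 mod 2 = 1, so catch hand = R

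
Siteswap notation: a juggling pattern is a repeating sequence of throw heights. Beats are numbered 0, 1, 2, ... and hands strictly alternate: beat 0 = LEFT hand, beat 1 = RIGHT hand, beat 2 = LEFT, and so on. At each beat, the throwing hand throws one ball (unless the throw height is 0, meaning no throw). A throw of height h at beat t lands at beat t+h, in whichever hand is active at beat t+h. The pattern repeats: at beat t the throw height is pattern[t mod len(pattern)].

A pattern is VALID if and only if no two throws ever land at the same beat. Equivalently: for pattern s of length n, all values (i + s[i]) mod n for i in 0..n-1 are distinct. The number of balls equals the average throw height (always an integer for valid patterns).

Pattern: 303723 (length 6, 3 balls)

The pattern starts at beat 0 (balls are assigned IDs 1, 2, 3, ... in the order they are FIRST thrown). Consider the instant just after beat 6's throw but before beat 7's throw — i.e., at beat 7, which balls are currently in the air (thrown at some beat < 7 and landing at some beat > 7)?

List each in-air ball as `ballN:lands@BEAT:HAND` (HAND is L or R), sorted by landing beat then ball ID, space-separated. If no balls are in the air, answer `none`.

Answer: ball2:lands@8:L ball3:lands@9:R ball1:lands@10:L

Derivation:
Beat 0 (L): throw ball1 h=3 -> lands@3:R; in-air after throw: [b1@3:R]
Beat 2 (L): throw ball2 h=3 -> lands@5:R; in-air after throw: [b1@3:R b2@5:R]
Beat 3 (R): throw ball1 h=7 -> lands@10:L; in-air after throw: [b2@5:R b1@10:L]
Beat 4 (L): throw ball3 h=2 -> lands@6:L; in-air after throw: [b2@5:R b3@6:L b1@10:L]
Beat 5 (R): throw ball2 h=3 -> lands@8:L; in-air after throw: [b3@6:L b2@8:L b1@10:L]
Beat 6 (L): throw ball3 h=3 -> lands@9:R; in-air after throw: [b2@8:L b3@9:R b1@10:L]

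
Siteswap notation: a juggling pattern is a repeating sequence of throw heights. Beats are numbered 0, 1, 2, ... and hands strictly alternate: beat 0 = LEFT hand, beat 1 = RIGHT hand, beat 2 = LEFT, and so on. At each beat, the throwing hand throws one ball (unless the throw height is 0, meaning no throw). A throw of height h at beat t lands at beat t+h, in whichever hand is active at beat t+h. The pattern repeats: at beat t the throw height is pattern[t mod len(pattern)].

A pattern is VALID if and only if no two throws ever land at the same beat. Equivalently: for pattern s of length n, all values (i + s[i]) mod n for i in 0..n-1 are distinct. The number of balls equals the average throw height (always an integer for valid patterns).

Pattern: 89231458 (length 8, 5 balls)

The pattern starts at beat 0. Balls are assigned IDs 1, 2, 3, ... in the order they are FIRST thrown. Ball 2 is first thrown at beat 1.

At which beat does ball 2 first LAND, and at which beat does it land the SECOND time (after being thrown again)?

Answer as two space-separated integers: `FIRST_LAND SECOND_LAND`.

Answer: 10 12

Derivation:
Beat 0 (L): throw ball1 h=8 -> lands@8:L; in-air after throw: [b1@8:L]
Beat 1 (R): throw ball2 h=9 -> lands@10:L; in-air after throw: [b1@8:L b2@10:L]
Beat 2 (L): throw ball3 h=2 -> lands@4:L; in-air after throw: [b3@4:L b1@8:L b2@10:L]
Beat 3 (R): throw ball4 h=3 -> lands@6:L; in-air after throw: [b3@4:L b4@6:L b1@8:L b2@10:L]
Beat 4 (L): throw ball3 h=1 -> lands@5:R; in-air after throw: [b3@5:R b4@6:L b1@8:L b2@10:L]
Beat 5 (R): throw ball3 h=4 -> lands@9:R; in-air after throw: [b4@6:L b1@8:L b3@9:R b2@10:L]
Beat 6 (L): throw ball4 h=5 -> lands@11:R; in-air after throw: [b1@8:L b3@9:R b2@10:L b4@11:R]
Beat 7 (R): throw ball5 h=8 -> lands@15:R; in-air after throw: [b1@8:L b3@9:R b2@10:L b4@11:R b5@15:R]
Beat 8 (L): throw ball1 h=8 -> lands@16:L; in-air after throw: [b3@9:R b2@10:L b4@11:R b5@15:R b1@16:L]
Beat 9 (R): throw ball3 h=9 -> lands@18:L; in-air after throw: [b2@10:L b4@11:R b5@15:R b1@16:L b3@18:L]
Beat 10 (L): throw ball2 h=2 -> lands@12:L; in-air after throw: [b4@11:R b2@12:L b5@15:R b1@16:L b3@18:L]
Beat 11 (R): throw ball4 h=3 -> lands@14:L; in-air after throw: [b2@12:L b4@14:L b5@15:R b1@16:L b3@18:L]
Beat 12 (L): throw ball2 h=1 -> lands@13:R; in-air after throw: [b2@13:R b4@14:L b5@15:R b1@16:L b3@18:L]
Ball 2: thrown@1 h=9 -> first land @10; rethrown@10 h=2 -> second land @12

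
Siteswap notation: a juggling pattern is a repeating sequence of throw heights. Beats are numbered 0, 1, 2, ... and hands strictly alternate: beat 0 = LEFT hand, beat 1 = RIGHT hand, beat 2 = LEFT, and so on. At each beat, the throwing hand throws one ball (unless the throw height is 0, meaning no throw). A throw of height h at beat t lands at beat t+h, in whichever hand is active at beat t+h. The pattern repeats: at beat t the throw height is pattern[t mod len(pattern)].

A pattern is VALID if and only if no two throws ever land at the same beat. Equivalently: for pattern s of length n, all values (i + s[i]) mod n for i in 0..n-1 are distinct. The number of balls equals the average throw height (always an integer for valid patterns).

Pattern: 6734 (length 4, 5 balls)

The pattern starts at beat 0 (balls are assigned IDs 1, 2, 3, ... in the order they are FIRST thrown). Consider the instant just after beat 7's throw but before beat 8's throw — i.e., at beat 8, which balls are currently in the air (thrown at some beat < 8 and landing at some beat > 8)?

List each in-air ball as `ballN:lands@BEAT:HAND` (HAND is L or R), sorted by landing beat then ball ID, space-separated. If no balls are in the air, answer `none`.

Beat 0 (L): throw ball1 h=6 -> lands@6:L; in-air after throw: [b1@6:L]
Beat 1 (R): throw ball2 h=7 -> lands@8:L; in-air after throw: [b1@6:L b2@8:L]
Beat 2 (L): throw ball3 h=3 -> lands@5:R; in-air after throw: [b3@5:R b1@6:L b2@8:L]
Beat 3 (R): throw ball4 h=4 -> lands@7:R; in-air after throw: [b3@5:R b1@6:L b4@7:R b2@8:L]
Beat 4 (L): throw ball5 h=6 -> lands@10:L; in-air after throw: [b3@5:R b1@6:L b4@7:R b2@8:L b5@10:L]
Beat 5 (R): throw ball3 h=7 -> lands@12:L; in-air after throw: [b1@6:L b4@7:R b2@8:L b5@10:L b3@12:L]
Beat 6 (L): throw ball1 h=3 -> lands@9:R; in-air after throw: [b4@7:R b2@8:L b1@9:R b5@10:L b3@12:L]
Beat 7 (R): throw ball4 h=4 -> lands@11:R; in-air after throw: [b2@8:L b1@9:R b5@10:L b4@11:R b3@12:L]
Beat 8 (L): throw ball2 h=6 -> lands@14:L; in-air after throw: [b1@9:R b5@10:L b4@11:R b3@12:L b2@14:L]

Answer: ball1:lands@9:R ball5:lands@10:L ball4:lands@11:R ball3:lands@12:L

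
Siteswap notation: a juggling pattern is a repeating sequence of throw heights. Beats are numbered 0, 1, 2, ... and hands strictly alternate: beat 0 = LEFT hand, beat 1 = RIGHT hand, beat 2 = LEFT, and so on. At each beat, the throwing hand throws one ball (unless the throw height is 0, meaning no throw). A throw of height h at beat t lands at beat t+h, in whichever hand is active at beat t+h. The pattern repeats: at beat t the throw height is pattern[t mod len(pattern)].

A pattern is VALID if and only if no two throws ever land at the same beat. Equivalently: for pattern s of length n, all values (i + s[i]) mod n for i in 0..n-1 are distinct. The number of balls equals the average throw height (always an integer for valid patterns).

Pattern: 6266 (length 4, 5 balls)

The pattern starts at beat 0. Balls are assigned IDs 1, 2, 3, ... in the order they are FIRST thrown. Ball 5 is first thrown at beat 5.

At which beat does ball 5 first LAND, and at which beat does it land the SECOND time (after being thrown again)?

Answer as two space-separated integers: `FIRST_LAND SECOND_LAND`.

Beat 0 (L): throw ball1 h=6 -> lands@6:L; in-air after throw: [b1@6:L]
Beat 1 (R): throw ball2 h=2 -> lands@3:R; in-air after throw: [b2@3:R b1@6:L]
Beat 2 (L): throw ball3 h=6 -> lands@8:L; in-air after throw: [b2@3:R b1@6:L b3@8:L]
Beat 3 (R): throw ball2 h=6 -> lands@9:R; in-air after throw: [b1@6:L b3@8:L b2@9:R]
Beat 4 (L): throw ball4 h=6 -> lands@10:L; in-air after throw: [b1@6:L b3@8:L b2@9:R b4@10:L]
Beat 5 (R): throw ball5 h=2 -> lands@7:R; in-air after throw: [b1@6:L b5@7:R b3@8:L b2@9:R b4@10:L]
Beat 6 (L): throw ball1 h=6 -> lands@12:L; in-air after throw: [b5@7:R b3@8:L b2@9:R b4@10:L b1@12:L]
Beat 7 (R): throw ball5 h=6 -> lands@13:R; in-air after throw: [b3@8:L b2@9:R b4@10:L b1@12:L b5@13:R]
Beat 8 (L): throw ball3 h=6 -> lands@14:L; in-air after throw: [b2@9:R b4@10:L b1@12:L b5@13:R b3@14:L]
Beat 9 (R): throw ball2 h=2 -> lands@11:R; in-air after throw: [b4@10:L b2@11:R b1@12:L b5@13:R b3@14:L]
Beat 10 (L): throw ball4 h=6 -> lands@16:L; in-air after throw: [b2@11:R b1@12:L b5@13:R b3@14:L b4@16:L]
Beat 11 (R): throw ball2 h=6 -> lands@17:R; in-air after throw: [b1@12:L b5@13:R b3@14:L b4@16:L b2@17:R]
Beat 12 (L): throw ball1 h=6 -> lands@18:L; in-air after throw: [b5@13:R b3@14:L b4@16:L b2@17:R b1@18:L]
Beat 13 (R): throw ball5 h=2 -> lands@15:R; in-air after throw: [b3@14:L b5@15:R b4@16:L b2@17:R b1@18:L]
Ball 5: thrown@5 h=2 -> first land @7; rethrown@7 h=6 -> second land @13

Answer: 7 13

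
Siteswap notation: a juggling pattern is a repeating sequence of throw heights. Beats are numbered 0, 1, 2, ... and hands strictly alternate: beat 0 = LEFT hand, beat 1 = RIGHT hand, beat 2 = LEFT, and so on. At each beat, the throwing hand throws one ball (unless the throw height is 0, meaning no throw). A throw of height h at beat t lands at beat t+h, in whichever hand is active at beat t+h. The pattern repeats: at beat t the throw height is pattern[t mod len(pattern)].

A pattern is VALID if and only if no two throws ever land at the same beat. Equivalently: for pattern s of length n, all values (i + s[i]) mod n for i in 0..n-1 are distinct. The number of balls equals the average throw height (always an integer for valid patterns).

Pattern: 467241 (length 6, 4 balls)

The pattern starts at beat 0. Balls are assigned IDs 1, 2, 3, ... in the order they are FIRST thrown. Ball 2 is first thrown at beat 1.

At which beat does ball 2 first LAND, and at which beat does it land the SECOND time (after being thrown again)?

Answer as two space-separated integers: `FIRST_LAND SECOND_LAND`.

Beat 0 (L): throw ball1 h=4 -> lands@4:L; in-air after throw: [b1@4:L]
Beat 1 (R): throw ball2 h=6 -> lands@7:R; in-air after throw: [b1@4:L b2@7:R]
Beat 2 (L): throw ball3 h=7 -> lands@9:R; in-air after throw: [b1@4:L b2@7:R b3@9:R]
Beat 3 (R): throw ball4 h=2 -> lands@5:R; in-air after throw: [b1@4:L b4@5:R b2@7:R b3@9:R]
Beat 4 (L): throw ball1 h=4 -> lands@8:L; in-air after throw: [b4@5:R b2@7:R b1@8:L b3@9:R]
Beat 5 (R): throw ball4 h=1 -> lands@6:L; in-air after throw: [b4@6:L b2@7:R b1@8:L b3@9:R]
Beat 6 (L): throw ball4 h=4 -> lands@10:L; in-air after throw: [b2@7:R b1@8:L b3@9:R b4@10:L]
Beat 7 (R): throw ball2 h=6 -> lands@13:R; in-air after throw: [b1@8:L b3@9:R b4@10:L b2@13:R]
Beat 8 (L): throw ball1 h=7 -> lands@15:R; in-air after throw: [b3@9:R b4@10:L b2@13:R b1@15:R]
Beat 9 (R): throw ball3 h=2 -> lands@11:R; in-air after throw: [b4@10:L b3@11:R b2@13:R b1@15:R]
Beat 10 (L): throw ball4 h=4 -> lands@14:L; in-air after throw: [b3@11:R b2@13:R b4@14:L b1@15:R]
Beat 11 (R): throw ball3 h=1 -> lands@12:L; in-air after throw: [b3@12:L b2@13:R b4@14:L b1@15:R]
Beat 12 (L): throw ball3 h=4 -> lands@16:L; in-air after throw: [b2@13:R b4@14:L b1@15:R b3@16:L]
Beat 13 (R): throw ball2 h=6 -> lands@19:R; in-air after throw: [b4@14:L b1@15:R b3@16:L b2@19:R]
Ball 2: thrown@1 h=6 -> first land @7; rethrown@7 h=6 -> second land @13

Answer: 7 13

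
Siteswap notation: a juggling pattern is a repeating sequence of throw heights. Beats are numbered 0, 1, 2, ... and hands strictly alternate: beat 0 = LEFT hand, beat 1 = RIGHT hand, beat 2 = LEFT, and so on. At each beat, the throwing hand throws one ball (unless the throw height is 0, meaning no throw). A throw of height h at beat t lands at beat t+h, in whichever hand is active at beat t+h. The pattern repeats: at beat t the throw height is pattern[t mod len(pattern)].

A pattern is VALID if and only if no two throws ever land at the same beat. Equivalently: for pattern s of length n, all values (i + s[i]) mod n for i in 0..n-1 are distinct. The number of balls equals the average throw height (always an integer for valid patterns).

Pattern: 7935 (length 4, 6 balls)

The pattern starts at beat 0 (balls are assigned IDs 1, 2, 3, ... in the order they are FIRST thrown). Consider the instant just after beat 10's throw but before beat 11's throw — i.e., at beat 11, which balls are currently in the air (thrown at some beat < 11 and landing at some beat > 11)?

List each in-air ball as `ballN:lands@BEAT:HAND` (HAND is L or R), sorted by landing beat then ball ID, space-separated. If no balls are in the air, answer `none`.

Beat 0 (L): throw ball1 h=7 -> lands@7:R; in-air after throw: [b1@7:R]
Beat 1 (R): throw ball2 h=9 -> lands@10:L; in-air after throw: [b1@7:R b2@10:L]
Beat 2 (L): throw ball3 h=3 -> lands@5:R; in-air after throw: [b3@5:R b1@7:R b2@10:L]
Beat 3 (R): throw ball4 h=5 -> lands@8:L; in-air after throw: [b3@5:R b1@7:R b4@8:L b2@10:L]
Beat 4 (L): throw ball5 h=7 -> lands@11:R; in-air after throw: [b3@5:R b1@7:R b4@8:L b2@10:L b5@11:R]
Beat 5 (R): throw ball3 h=9 -> lands@14:L; in-air after throw: [b1@7:R b4@8:L b2@10:L b5@11:R b3@14:L]
Beat 6 (L): throw ball6 h=3 -> lands@9:R; in-air after throw: [b1@7:R b4@8:L b6@9:R b2@10:L b5@11:R b3@14:L]
Beat 7 (R): throw ball1 h=5 -> lands@12:L; in-air after throw: [b4@8:L b6@9:R b2@10:L b5@11:R b1@12:L b3@14:L]
Beat 8 (L): throw ball4 h=7 -> lands@15:R; in-air after throw: [b6@9:R b2@10:L b5@11:R b1@12:L b3@14:L b4@15:R]
Beat 9 (R): throw ball6 h=9 -> lands@18:L; in-air after throw: [b2@10:L b5@11:R b1@12:L b3@14:L b4@15:R b6@18:L]
Beat 10 (L): throw ball2 h=3 -> lands@13:R; in-air after throw: [b5@11:R b1@12:L b2@13:R b3@14:L b4@15:R b6@18:L]
Beat 11 (R): throw ball5 h=5 -> lands@16:L; in-air after throw: [b1@12:L b2@13:R b3@14:L b4@15:R b5@16:L b6@18:L]

Answer: ball1:lands@12:L ball2:lands@13:R ball3:lands@14:L ball4:lands@15:R ball6:lands@18:L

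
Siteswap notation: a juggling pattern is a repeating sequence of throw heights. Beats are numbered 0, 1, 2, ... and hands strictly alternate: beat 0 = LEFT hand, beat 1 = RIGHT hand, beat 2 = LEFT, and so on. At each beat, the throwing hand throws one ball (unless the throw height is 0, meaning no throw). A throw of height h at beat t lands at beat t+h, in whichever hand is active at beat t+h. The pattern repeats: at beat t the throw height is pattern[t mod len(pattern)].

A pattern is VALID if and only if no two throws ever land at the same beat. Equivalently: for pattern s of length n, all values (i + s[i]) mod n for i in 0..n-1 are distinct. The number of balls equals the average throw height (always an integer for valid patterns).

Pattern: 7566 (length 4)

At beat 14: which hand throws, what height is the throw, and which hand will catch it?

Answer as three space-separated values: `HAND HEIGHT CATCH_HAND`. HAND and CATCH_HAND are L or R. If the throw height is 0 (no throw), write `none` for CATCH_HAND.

Answer: L 6 L

Derivation:
Beat 14: 14 mod 2 = 0, so hand = L
Throw height = pattern[14 mod 4] = pattern[2] = 6
Lands at beat 14+6=20, 20 mod 2 = 0, so catch hand = L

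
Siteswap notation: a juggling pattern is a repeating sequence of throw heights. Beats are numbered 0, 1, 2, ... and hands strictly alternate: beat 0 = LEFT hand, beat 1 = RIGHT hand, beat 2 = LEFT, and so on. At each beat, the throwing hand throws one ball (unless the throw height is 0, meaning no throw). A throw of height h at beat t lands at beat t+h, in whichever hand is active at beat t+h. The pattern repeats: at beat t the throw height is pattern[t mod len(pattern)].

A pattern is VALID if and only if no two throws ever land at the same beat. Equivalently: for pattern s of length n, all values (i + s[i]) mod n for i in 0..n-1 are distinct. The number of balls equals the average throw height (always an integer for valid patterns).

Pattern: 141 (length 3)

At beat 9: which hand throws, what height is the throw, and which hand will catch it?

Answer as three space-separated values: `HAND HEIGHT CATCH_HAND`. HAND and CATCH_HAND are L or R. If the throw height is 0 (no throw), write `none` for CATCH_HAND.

Beat 9: 9 mod 2 = 1, so hand = R
Throw height = pattern[9 mod 3] = pattern[0] = 1
Lands at beat 9+1=10, 10 mod 2 = 0, so catch hand = L

Answer: R 1 L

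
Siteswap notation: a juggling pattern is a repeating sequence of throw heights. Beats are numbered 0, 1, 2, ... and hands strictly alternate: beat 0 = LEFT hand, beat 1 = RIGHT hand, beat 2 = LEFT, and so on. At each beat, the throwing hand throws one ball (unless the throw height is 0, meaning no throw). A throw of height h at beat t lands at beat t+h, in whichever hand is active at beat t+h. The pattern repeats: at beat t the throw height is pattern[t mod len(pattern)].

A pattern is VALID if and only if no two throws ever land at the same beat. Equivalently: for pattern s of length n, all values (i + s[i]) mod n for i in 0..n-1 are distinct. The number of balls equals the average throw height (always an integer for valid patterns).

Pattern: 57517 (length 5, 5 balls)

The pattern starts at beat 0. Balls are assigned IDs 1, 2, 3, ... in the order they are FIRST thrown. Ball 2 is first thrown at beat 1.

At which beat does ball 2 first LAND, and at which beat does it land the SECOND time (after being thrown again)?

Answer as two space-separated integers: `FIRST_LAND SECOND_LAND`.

Beat 0 (L): throw ball1 h=5 -> lands@5:R; in-air after throw: [b1@5:R]
Beat 1 (R): throw ball2 h=7 -> lands@8:L; in-air after throw: [b1@5:R b2@8:L]
Beat 2 (L): throw ball3 h=5 -> lands@7:R; in-air after throw: [b1@5:R b3@7:R b2@8:L]
Beat 3 (R): throw ball4 h=1 -> lands@4:L; in-air after throw: [b4@4:L b1@5:R b3@7:R b2@8:L]
Beat 4 (L): throw ball4 h=7 -> lands@11:R; in-air after throw: [b1@5:R b3@7:R b2@8:L b4@11:R]
Beat 5 (R): throw ball1 h=5 -> lands@10:L; in-air after throw: [b3@7:R b2@8:L b1@10:L b4@11:R]
Beat 6 (L): throw ball5 h=7 -> lands@13:R; in-air after throw: [b3@7:R b2@8:L b1@10:L b4@11:R b5@13:R]
Beat 7 (R): throw ball3 h=5 -> lands@12:L; in-air after throw: [b2@8:L b1@10:L b4@11:R b3@12:L b5@13:R]
Beat 8 (L): throw ball2 h=1 -> lands@9:R; in-air after throw: [b2@9:R b1@10:L b4@11:R b3@12:L b5@13:R]
Beat 9 (R): throw ball2 h=7 -> lands@16:L; in-air after throw: [b1@10:L b4@11:R b3@12:L b5@13:R b2@16:L]
Ball 2: thrown@1 h=7 -> first land @8; rethrown@8 h=1 -> second land @9

Answer: 8 9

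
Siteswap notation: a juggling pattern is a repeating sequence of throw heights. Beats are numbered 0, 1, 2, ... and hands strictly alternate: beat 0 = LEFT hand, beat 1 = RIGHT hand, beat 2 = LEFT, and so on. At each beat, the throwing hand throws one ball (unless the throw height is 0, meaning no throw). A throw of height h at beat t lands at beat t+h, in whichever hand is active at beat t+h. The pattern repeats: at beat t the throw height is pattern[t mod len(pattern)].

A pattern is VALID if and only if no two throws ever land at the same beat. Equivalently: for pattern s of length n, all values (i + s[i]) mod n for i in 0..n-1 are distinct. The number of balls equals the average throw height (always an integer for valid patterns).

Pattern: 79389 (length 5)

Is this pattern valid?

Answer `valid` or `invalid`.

i=0: (i + s[i]) mod n = (0 + 7) mod 5 = 2
i=1: (i + s[i]) mod n = (1 + 9) mod 5 = 0
i=2: (i + s[i]) mod n = (2 + 3) mod 5 = 0
i=3: (i + s[i]) mod n = (3 + 8) mod 5 = 1
i=4: (i + s[i]) mod n = (4 + 9) mod 5 = 3
Residues: [2, 0, 0, 1, 3], distinct: False

Answer: invalid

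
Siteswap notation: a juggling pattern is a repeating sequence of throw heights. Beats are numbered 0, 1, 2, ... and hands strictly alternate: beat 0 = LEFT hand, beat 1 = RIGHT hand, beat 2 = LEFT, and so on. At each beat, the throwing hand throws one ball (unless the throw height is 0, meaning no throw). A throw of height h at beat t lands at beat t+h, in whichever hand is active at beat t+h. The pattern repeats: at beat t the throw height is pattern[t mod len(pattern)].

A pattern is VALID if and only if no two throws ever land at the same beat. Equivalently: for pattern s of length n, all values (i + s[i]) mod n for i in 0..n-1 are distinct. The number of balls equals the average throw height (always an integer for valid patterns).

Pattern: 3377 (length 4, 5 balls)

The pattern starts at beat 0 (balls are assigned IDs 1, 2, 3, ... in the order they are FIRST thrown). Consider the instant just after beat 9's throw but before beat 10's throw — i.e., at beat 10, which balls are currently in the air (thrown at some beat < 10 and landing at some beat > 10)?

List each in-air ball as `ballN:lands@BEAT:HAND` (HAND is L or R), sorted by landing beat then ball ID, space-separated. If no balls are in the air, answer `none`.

Answer: ball4:lands@11:R ball3:lands@12:L ball5:lands@13:R ball2:lands@14:L

Derivation:
Beat 0 (L): throw ball1 h=3 -> lands@3:R; in-air after throw: [b1@3:R]
Beat 1 (R): throw ball2 h=3 -> lands@4:L; in-air after throw: [b1@3:R b2@4:L]
Beat 2 (L): throw ball3 h=7 -> lands@9:R; in-air after throw: [b1@3:R b2@4:L b3@9:R]
Beat 3 (R): throw ball1 h=7 -> lands@10:L; in-air after throw: [b2@4:L b3@9:R b1@10:L]
Beat 4 (L): throw ball2 h=3 -> lands@7:R; in-air after throw: [b2@7:R b3@9:R b1@10:L]
Beat 5 (R): throw ball4 h=3 -> lands@8:L; in-air after throw: [b2@7:R b4@8:L b3@9:R b1@10:L]
Beat 6 (L): throw ball5 h=7 -> lands@13:R; in-air after throw: [b2@7:R b4@8:L b3@9:R b1@10:L b5@13:R]
Beat 7 (R): throw ball2 h=7 -> lands@14:L; in-air after throw: [b4@8:L b3@9:R b1@10:L b5@13:R b2@14:L]
Beat 8 (L): throw ball4 h=3 -> lands@11:R; in-air after throw: [b3@9:R b1@10:L b4@11:R b5@13:R b2@14:L]
Beat 9 (R): throw ball3 h=3 -> lands@12:L; in-air after throw: [b1@10:L b4@11:R b3@12:L b5@13:R b2@14:L]
Beat 10 (L): throw ball1 h=7 -> lands@17:R; in-air after throw: [b4@11:R b3@12:L b5@13:R b2@14:L b1@17:R]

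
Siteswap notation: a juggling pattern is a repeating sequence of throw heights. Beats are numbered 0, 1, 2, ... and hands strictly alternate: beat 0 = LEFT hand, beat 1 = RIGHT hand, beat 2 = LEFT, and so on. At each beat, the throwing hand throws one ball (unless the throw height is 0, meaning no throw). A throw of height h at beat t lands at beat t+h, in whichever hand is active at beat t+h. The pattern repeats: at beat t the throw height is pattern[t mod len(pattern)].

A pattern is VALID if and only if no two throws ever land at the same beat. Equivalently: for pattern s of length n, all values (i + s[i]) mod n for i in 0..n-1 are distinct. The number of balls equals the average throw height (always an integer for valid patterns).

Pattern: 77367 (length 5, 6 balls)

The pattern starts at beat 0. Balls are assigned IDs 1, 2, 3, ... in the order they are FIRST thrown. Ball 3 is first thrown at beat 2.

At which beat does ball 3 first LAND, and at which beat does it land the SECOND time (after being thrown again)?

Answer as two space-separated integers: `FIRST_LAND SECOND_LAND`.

Beat 0 (L): throw ball1 h=7 -> lands@7:R; in-air after throw: [b1@7:R]
Beat 1 (R): throw ball2 h=7 -> lands@8:L; in-air after throw: [b1@7:R b2@8:L]
Beat 2 (L): throw ball3 h=3 -> lands@5:R; in-air after throw: [b3@5:R b1@7:R b2@8:L]
Beat 3 (R): throw ball4 h=6 -> lands@9:R; in-air after throw: [b3@5:R b1@7:R b2@8:L b4@9:R]
Beat 4 (L): throw ball5 h=7 -> lands@11:R; in-air after throw: [b3@5:R b1@7:R b2@8:L b4@9:R b5@11:R]
Beat 5 (R): throw ball3 h=7 -> lands@12:L; in-air after throw: [b1@7:R b2@8:L b4@9:R b5@11:R b3@12:L]
Beat 6 (L): throw ball6 h=7 -> lands@13:R; in-air after throw: [b1@7:R b2@8:L b4@9:R b5@11:R b3@12:L b6@13:R]
Beat 7 (R): throw ball1 h=3 -> lands@10:L; in-air after throw: [b2@8:L b4@9:R b1@10:L b5@11:R b3@12:L b6@13:R]
Beat 8 (L): throw ball2 h=6 -> lands@14:L; in-air after throw: [b4@9:R b1@10:L b5@11:R b3@12:L b6@13:R b2@14:L]
Beat 9 (R): throw ball4 h=7 -> lands@16:L; in-air after throw: [b1@10:L b5@11:R b3@12:L b6@13:R b2@14:L b4@16:L]
Beat 10 (L): throw ball1 h=7 -> lands@17:R; in-air after throw: [b5@11:R b3@12:L b6@13:R b2@14:L b4@16:L b1@17:R]
Beat 11 (R): throw ball5 h=7 -> lands@18:L; in-air after throw: [b3@12:L b6@13:R b2@14:L b4@16:L b1@17:R b5@18:L]
Beat 12 (L): throw ball3 h=3 -> lands@15:R; in-air after throw: [b6@13:R b2@14:L b3@15:R b4@16:L b1@17:R b5@18:L]
Ball 3: thrown@2 h=3 -> first land @5; rethrown@5 h=7 -> second land @12

Answer: 5 12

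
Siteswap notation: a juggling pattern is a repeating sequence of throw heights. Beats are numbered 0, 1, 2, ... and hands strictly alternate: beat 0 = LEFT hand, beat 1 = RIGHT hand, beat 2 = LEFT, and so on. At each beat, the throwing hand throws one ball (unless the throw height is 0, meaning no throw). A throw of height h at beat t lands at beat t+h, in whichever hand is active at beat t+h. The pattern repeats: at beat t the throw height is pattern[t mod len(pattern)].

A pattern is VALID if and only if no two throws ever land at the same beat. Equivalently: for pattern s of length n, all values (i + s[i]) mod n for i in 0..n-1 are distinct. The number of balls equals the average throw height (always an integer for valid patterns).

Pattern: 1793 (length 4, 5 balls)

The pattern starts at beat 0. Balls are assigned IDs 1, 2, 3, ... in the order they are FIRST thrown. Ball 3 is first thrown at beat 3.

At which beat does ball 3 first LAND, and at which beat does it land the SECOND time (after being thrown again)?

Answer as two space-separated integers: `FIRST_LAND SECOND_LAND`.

Beat 0 (L): throw ball1 h=1 -> lands@1:R; in-air after throw: [b1@1:R]
Beat 1 (R): throw ball1 h=7 -> lands@8:L; in-air after throw: [b1@8:L]
Beat 2 (L): throw ball2 h=9 -> lands@11:R; in-air after throw: [b1@8:L b2@11:R]
Beat 3 (R): throw ball3 h=3 -> lands@6:L; in-air after throw: [b3@6:L b1@8:L b2@11:R]
Beat 4 (L): throw ball4 h=1 -> lands@5:R; in-air after throw: [b4@5:R b3@6:L b1@8:L b2@11:R]
Beat 5 (R): throw ball4 h=7 -> lands@12:L; in-air after throw: [b3@6:L b1@8:L b2@11:R b4@12:L]
Beat 6 (L): throw ball3 h=9 -> lands@15:R; in-air after throw: [b1@8:L b2@11:R b4@12:L b3@15:R]
Beat 7 (R): throw ball5 h=3 -> lands@10:L; in-air after throw: [b1@8:L b5@10:L b2@11:R b4@12:L b3@15:R]
Beat 8 (L): throw ball1 h=1 -> lands@9:R; in-air after throw: [b1@9:R b5@10:L b2@11:R b4@12:L b3@15:R]
Beat 9 (R): throw ball1 h=7 -> lands@16:L; in-air after throw: [b5@10:L b2@11:R b4@12:L b3@15:R b1@16:L]
Beat 10 (L): throw ball5 h=9 -> lands@19:R; in-air after throw: [b2@11:R b4@12:L b3@15:R b1@16:L b5@19:R]
Beat 11 (R): throw ball2 h=3 -> lands@14:L; in-air after throw: [b4@12:L b2@14:L b3@15:R b1@16:L b5@19:R]
Beat 12 (L): throw ball4 h=1 -> lands@13:R; in-air after throw: [b4@13:R b2@14:L b3@15:R b1@16:L b5@19:R]
Beat 13 (R): throw ball4 h=7 -> lands@20:L; in-air after throw: [b2@14:L b3@15:R b1@16:L b5@19:R b4@20:L]
Beat 14 (L): throw ball2 h=9 -> lands@23:R; in-air after throw: [b3@15:R b1@16:L b5@19:R b4@20:L b2@23:R]
Beat 15 (R): throw ball3 h=3 -> lands@18:L; in-air after throw: [b1@16:L b3@18:L b5@19:R b4@20:L b2@23:R]
Ball 3: thrown@3 h=3 -> first land @6; rethrown@6 h=9 -> second land @15

Answer: 6 15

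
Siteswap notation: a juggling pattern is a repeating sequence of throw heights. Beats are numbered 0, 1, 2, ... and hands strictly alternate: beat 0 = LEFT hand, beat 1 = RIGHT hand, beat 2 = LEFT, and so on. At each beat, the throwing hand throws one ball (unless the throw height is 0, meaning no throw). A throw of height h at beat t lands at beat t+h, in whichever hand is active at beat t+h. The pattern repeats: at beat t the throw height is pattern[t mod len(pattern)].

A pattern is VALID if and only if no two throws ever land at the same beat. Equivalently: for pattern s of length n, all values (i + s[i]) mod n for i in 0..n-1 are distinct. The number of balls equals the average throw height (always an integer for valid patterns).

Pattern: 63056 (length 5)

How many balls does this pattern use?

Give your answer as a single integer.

Pattern = [6, 3, 0, 5, 6], length n = 5
  position 0: throw height = 6, running sum = 6
  position 1: throw height = 3, running sum = 9
  position 2: throw height = 0, running sum = 9
  position 3: throw height = 5, running sum = 14
  position 4: throw height = 6, running sum = 20
Total sum = 20; balls = sum / n = 20 / 5 = 4

Answer: 4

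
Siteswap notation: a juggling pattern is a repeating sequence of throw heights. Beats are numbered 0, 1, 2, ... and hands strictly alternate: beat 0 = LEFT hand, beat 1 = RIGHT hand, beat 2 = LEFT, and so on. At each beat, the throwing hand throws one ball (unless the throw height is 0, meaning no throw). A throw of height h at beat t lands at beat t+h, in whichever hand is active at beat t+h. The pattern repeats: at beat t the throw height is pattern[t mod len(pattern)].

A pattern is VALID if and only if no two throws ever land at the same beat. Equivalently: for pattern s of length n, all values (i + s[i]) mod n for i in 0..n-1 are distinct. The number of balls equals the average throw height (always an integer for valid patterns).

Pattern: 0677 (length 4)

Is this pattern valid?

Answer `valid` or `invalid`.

i=0: (i + s[i]) mod n = (0 + 0) mod 4 = 0
i=1: (i + s[i]) mod n = (1 + 6) mod 4 = 3
i=2: (i + s[i]) mod n = (2 + 7) mod 4 = 1
i=3: (i + s[i]) mod n = (3 + 7) mod 4 = 2
Residues: [0, 3, 1, 2], distinct: True

Answer: valid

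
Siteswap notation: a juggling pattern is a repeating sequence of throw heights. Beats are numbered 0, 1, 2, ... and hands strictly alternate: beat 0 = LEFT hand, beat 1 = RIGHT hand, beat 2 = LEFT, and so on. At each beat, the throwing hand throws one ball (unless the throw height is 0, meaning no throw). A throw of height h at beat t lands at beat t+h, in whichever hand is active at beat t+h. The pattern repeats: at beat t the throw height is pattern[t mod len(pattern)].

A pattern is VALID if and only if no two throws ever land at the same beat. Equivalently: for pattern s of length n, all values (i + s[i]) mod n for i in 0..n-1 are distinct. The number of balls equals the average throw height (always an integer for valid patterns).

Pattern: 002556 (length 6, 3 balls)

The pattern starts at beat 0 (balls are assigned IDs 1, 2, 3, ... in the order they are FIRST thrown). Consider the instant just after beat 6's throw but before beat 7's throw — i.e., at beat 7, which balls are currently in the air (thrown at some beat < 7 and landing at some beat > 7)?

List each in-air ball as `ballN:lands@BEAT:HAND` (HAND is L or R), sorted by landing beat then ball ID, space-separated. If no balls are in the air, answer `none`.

Answer: ball2:lands@8:L ball1:lands@9:R ball3:lands@11:R

Derivation:
Beat 2 (L): throw ball1 h=2 -> lands@4:L; in-air after throw: [b1@4:L]
Beat 3 (R): throw ball2 h=5 -> lands@8:L; in-air after throw: [b1@4:L b2@8:L]
Beat 4 (L): throw ball1 h=5 -> lands@9:R; in-air after throw: [b2@8:L b1@9:R]
Beat 5 (R): throw ball3 h=6 -> lands@11:R; in-air after throw: [b2@8:L b1@9:R b3@11:R]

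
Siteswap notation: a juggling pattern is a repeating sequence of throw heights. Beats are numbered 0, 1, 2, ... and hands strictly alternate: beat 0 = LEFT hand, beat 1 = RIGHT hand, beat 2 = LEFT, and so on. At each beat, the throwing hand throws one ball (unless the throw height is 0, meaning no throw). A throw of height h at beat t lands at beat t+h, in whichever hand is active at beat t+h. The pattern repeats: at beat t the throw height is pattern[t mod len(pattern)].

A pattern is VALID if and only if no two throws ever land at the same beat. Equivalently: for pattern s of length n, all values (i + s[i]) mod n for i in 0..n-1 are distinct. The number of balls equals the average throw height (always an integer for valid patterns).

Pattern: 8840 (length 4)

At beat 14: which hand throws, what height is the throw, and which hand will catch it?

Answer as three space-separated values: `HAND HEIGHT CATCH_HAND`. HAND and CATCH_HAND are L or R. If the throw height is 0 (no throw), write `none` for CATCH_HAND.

Beat 14: 14 mod 2 = 0, so hand = L
Throw height = pattern[14 mod 4] = pattern[2] = 4
Lands at beat 14+4=18, 18 mod 2 = 0, so catch hand = L

Answer: L 4 L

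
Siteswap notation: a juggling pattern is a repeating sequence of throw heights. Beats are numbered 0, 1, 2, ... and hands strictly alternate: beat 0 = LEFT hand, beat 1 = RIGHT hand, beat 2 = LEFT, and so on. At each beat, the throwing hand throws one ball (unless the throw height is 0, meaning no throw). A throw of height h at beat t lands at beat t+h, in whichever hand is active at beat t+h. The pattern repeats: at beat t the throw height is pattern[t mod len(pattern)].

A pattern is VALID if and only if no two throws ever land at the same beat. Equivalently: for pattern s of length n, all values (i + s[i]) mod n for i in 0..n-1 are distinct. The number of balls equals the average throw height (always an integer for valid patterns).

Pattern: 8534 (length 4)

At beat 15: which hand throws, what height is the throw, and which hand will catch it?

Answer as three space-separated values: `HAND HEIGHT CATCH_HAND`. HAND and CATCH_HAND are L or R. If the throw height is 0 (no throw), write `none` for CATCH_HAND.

Beat 15: 15 mod 2 = 1, so hand = R
Throw height = pattern[15 mod 4] = pattern[3] = 4
Lands at beat 15+4=19, 19 mod 2 = 1, so catch hand = R

Answer: R 4 R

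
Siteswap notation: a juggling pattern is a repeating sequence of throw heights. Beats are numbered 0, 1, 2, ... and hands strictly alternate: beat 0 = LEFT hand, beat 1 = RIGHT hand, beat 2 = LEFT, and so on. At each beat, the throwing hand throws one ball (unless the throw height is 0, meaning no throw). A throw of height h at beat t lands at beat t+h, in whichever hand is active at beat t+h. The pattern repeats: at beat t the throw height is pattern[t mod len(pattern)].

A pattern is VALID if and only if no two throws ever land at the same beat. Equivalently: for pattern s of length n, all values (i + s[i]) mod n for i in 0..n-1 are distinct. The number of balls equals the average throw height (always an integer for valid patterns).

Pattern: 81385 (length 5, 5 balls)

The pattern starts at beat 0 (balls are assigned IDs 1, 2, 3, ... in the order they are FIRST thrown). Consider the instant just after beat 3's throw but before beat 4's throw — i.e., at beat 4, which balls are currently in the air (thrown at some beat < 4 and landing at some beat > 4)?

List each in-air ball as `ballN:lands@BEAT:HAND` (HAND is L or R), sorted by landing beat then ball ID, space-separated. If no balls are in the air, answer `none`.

Answer: ball2:lands@5:R ball1:lands@8:L ball3:lands@11:R

Derivation:
Beat 0 (L): throw ball1 h=8 -> lands@8:L; in-air after throw: [b1@8:L]
Beat 1 (R): throw ball2 h=1 -> lands@2:L; in-air after throw: [b2@2:L b1@8:L]
Beat 2 (L): throw ball2 h=3 -> lands@5:R; in-air after throw: [b2@5:R b1@8:L]
Beat 3 (R): throw ball3 h=8 -> lands@11:R; in-air after throw: [b2@5:R b1@8:L b3@11:R]
Beat 4 (L): throw ball4 h=5 -> lands@9:R; in-air after throw: [b2@5:R b1@8:L b4@9:R b3@11:R]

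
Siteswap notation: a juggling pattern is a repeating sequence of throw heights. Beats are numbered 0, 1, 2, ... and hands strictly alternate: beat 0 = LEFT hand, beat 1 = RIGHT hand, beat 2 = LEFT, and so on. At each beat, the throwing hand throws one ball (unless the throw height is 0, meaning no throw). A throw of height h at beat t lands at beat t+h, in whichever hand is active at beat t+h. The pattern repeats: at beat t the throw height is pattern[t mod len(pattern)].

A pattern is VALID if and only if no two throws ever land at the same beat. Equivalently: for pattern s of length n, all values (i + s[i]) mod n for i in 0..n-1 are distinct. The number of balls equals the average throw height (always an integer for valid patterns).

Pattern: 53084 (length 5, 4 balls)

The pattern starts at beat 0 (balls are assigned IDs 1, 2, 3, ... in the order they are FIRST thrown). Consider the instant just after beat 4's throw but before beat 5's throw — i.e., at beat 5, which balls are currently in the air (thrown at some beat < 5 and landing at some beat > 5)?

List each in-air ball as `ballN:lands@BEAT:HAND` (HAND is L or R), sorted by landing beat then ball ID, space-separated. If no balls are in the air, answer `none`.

Beat 0 (L): throw ball1 h=5 -> lands@5:R; in-air after throw: [b1@5:R]
Beat 1 (R): throw ball2 h=3 -> lands@4:L; in-air after throw: [b2@4:L b1@5:R]
Beat 3 (R): throw ball3 h=8 -> lands@11:R; in-air after throw: [b2@4:L b1@5:R b3@11:R]
Beat 4 (L): throw ball2 h=4 -> lands@8:L; in-air after throw: [b1@5:R b2@8:L b3@11:R]
Beat 5 (R): throw ball1 h=5 -> lands@10:L; in-air after throw: [b2@8:L b1@10:L b3@11:R]

Answer: ball2:lands@8:L ball3:lands@11:R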